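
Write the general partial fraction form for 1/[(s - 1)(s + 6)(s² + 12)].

Two linear + quadratic: P/(s - 1) + Q/(s + 6) + (Rs + S)/(s² + 12)


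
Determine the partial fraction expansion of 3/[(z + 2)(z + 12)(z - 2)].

Using cover-up method: A = -3/40, B = 3/140, C = 3/56
Result: (-3/40)/(z + 2) + (3/140)/(z + 12) + (3/56)/(z - 2)


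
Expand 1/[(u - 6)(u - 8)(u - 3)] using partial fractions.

Using cover-up method: A = -1/6, B = 1/10, C = 1/15
Result: (-1/6)/(u - 6) + (1/10)/(u - 8) + (1/15)/(u - 3)


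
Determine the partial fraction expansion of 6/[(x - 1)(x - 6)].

6/(x - 1)(x - 6) = A/(x - 1) + B/(x - 6). A = 6/(1 - 6) = -6/5, B = 6/(6 - 1) = 6/5
Result: (-6/5)/(x - 1) + (6/5)/(x - 6)


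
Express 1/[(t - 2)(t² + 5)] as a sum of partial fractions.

Cover-up at t = 2: P = 1/(2² + 5) = 1/9. Then Q = -P = -1/9, R = -P·(0 + 2) = -2/9
Result: (1/9)/(t - 2) - ((1/9)t + 2/9)/(t² + 5)


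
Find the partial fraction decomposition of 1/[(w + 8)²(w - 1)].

Cover-up at w=1: γ = 1/(1 + 8)² = 1/81. Cover-up at w=-8: β = 1/(-8 - 1) = -1/9. Comparing w² coeff: α = -γ = -1/81
Result: (-1/81)/(w + 8) - (1/9)/(w + 8)² + (1/81)/(w - 1)


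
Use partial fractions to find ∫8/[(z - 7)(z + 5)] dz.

Decompose: 8/[(z - 7)(z + 5)] = (2/3)/(z - 7) - (2/3)/(z + 5). Integrate each term: (2/3) ln|(z - 7)| - (2/3) ln|(z + 5)| + C


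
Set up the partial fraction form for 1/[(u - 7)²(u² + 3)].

Repeated linear + quadratic: α/(u - 7) + β/(u - 7)² + (γu + δ)/(u² + 3)


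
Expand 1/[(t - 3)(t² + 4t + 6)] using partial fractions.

Cover-up at t = 3: P = 1/(3² + 4·3 + 6) = 1/27. Then Q = -P = -1/27, R = -P·(4 + 3) = -7/27
Result: (1/27)/(t - 3) - ((1/27)t + 7/27)/(t² + 4t + 6)


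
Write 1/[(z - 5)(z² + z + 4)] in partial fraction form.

Cover-up at z = 5: α = 1/(5² + 1·5 + 4) = 1/34. Then β = -α = -1/34, γ = -α·(1 + 5) = -3/17
Result: (1/34)/(z - 5) - ((1/34)z + 3/17)/(z² + z + 4)


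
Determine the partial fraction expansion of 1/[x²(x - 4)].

Cover-up at x=4: R = 1/(4 - 0)² = 1/16. Cover-up at x=0: Q = 1/(0 - 4) = -1/4. Comparing x² coeff: P = -R = -1/16
Result: (-1/16)/x - (1/4)/x² + (1/16)/(x - 4)


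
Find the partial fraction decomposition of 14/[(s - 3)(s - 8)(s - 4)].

Using cover-up method: P = 14/5, Q = 7/10, R = -7/2
Result: (14/5)/(s - 3) + (7/10)/(s - 8) - (7/2)/(s - 4)


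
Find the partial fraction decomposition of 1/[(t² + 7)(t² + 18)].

Coefficient matching gives P = R = 0, Q = 1/(18-7) = 1/11, S = -Q = -1/11
Result: (1/11)/(t² + 7) - (1/11)/(t² + 18)


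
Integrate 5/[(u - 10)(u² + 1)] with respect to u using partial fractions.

Cover-up at u=10: P = 5/(10²+1) = 5/101. Coeff matching: Q = -5/101, R = -50/101. Decomposition: (5/101)/(u - 10) - ((5/101)u + 50/101)/(u² + 1). Integrate: linear → ln, quadratic → (1/2)ln + arctan: (5/101) ln|(u - 10)| - (5/202) ln(u² + 1) - (50/101) arctan(u) + C


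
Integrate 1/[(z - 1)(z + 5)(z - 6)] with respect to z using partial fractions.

Cover-up: P = -1/30, Q = 1/66, R = 1/55. Decomposition: (-1/30)/(z - 1) + (1/66)/(z + 5) + (1/55)/(z - 6). Integrate each term: (-1/30) ln|(z - 1)| + (1/66) ln|(z + 5)| + (1/55) ln|(z - 6)| + C


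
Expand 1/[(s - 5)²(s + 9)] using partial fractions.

Cover-up at s=-9: γ = 1/(-9 - 5)² = 1/196. Cover-up at s=5: β = 1/(5 + 9) = 1/14. Comparing s² coeff: α = -γ = -1/196
Result: (-1/196)/(s - 5) + (1/14)/(s - 5)² + (1/196)/(s + 9)


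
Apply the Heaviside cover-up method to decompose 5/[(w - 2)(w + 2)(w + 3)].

Cover (w - 2), w=2: A = 5/[(2 + 2)(2 + 3)] = 1/4. Cover (w + 2), w=-2: B = 5/[(-2 - 2)(-2 + 3)] = -5/4. Cover (w + 3), w=-3: C = 5/[(-3 - 2)(-3 + 2)] = 1.
Result: (1/4)/(w - 2) - (5/4)/(w + 2) + 1/(w + 3)


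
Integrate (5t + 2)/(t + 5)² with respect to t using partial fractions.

Decompose: α = 5, β = 5·(-5) + 2 = -23, so (5t + 2)/(t + 5)² = 5/(t + 5) - 23/(t + 5)². Integrate: ∫ α/(t + 5) dt = 5 ln|(t + 5)|; ∫ β/(t + 5)² dt = 23/(t + 5). Sum: 5 ln|(t + 5)| + 23/(t + 5) + C


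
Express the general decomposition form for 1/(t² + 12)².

Repeated quadratic factor: (At + B)/(t² + 12) + (Ct + D)/(t² + 12)²


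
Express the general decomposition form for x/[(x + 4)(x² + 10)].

Linear + irreducible quadratic: P/(x + 4) + (Qx + R)/(x² + 10)


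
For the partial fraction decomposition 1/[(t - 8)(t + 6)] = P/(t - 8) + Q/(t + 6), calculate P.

Cover-up at t = 8: P = 1/(8 + 6) = 1/14


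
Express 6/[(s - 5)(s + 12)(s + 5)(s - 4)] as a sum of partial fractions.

Using Heaviside cover-up: (3/85)/(s - 5) - (3/952)/(s + 12) + (1/105)/(s + 5) - (1/24)/(s - 4)


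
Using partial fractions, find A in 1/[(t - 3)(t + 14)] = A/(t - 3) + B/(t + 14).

Cover-up at t = 3: A = 1/(3 + 14) = 1/17


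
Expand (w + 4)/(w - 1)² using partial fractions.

(w + 4) = P(w - 1) + Q. At w = 1: Q = 1·1 + 4 = 5. Coeff of w: P = 1
Result: 1/(w - 1) + 5/(w - 1)²


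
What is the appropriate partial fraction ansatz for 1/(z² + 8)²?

Repeated quadratic factor: (Pz + Q)/(z² + 8) + (Rz + S)/(z² + 8)²


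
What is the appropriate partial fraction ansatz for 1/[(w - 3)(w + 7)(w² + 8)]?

Two linear + quadratic: α/(w - 3) + β/(w + 7) + (γw + δ)/(w² + 8)


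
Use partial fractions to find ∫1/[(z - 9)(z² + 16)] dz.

Cover-up at z=9: P = 1/(9²+16) = 1/97. Coeff matching: Q = -1/97, R = -9/97. Decomposition: (1/97)/(z - 9) - ((1/97)z + 9/97)/(z² + 16). Integrate: linear → ln, quadratic → (1/2)ln + arctan: (1/97) ln|(z - 9)| - (1/194) ln(z² + 16) - (9/388) arctan(z/4) + C


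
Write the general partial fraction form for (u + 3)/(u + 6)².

Repeated linear factor: A/(u + 6) + B/(u + 6)²


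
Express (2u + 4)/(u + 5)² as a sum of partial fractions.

(2u + 4) = A(u + 5) + B. At u = -5: B = 2·(-5) + 4 = -6. Coeff of u: A = 2
Result: 2/(u + 5) - 6/(u + 5)²


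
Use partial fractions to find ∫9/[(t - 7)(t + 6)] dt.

Decompose: 9/[(t - 7)(t + 6)] = (9/13)/(t - 7) - (9/13)/(t + 6). Integrate each term: (9/13) ln|(t - 7)| - (9/13) ln|(t + 6)| + C


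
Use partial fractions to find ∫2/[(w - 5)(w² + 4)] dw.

Cover-up at w=5: α = 2/(5²+4) = 2/29. Coeff matching: β = -2/29, γ = -10/29. Decomposition: (2/29)/(w - 5) - ((2/29)w + 10/29)/(w² + 4). Integrate: linear → ln, quadratic → (1/2)ln + arctan: (2/29) ln|(w - 5)| - (1/29) ln(w² + 4) - (5/29) arctan(w/2) + C


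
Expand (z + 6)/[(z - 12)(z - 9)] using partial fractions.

At z=12: A = (1·12 + 6)/(12 - 9) = 6. At z=9: B = (1·9 + 6)/(9 - 12) = -5
Result: 6/(z - 12) - 5/(z - 9)


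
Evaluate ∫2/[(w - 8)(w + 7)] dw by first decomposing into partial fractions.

Decompose: 2/[(w - 8)(w + 7)] = (2/15)/(w - 8) - (2/15)/(w + 7). Integrate each term: (2/15) ln|(w - 8)| - (2/15) ln|(w + 7)| + C


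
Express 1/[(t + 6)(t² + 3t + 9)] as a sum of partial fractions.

Cover-up at t = -6: P = 1/((-6)² + 3·(-6) + 9) = 1/27. Then Q = -P = -1/27, R = -P·(3 - 6) = 1/9
Result: (1/27)/(t + 6) - ((1/27)t - 1/9)/(t² + 3t + 9)


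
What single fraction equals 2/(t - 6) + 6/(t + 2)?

Common denominator (t - 6)(t + 2). Numerator: 2(t + 2) + 6(t - 6) = (2t + 4) + (6t - 36) = 8t - 32
Result: (8t - 32)/[(t - 6)(t + 2)]


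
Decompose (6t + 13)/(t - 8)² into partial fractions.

(6t + 13) = P(t - 8) + Q. At t = 8: Q = 6·8 + 13 = 61. Coeff of t: P = 6
Result: 6/(t - 8) + 61/(t - 8)²


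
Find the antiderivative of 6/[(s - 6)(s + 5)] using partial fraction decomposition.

Decompose: 6/[(s - 6)(s + 5)] = (6/11)/(s - 6) - (6/11)/(s + 5). Integrate each term: (6/11) ln|(s - 6)| - (6/11) ln|(s + 5)| + C


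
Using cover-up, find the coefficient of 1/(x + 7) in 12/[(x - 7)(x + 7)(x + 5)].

Cover (x + 7), set x=-7: 12/[(-7 - 7)(-7 + 5)] = 3/7


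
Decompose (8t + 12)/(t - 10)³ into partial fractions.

(8t + 12) = α(t - 10)² + β(t - 10) + γ. At t = 10: γ = 8·10 + 12 = 92. Coefficients: α = 0, β = 8
Result: 8/(t - 10)² + 92/(t - 10)³


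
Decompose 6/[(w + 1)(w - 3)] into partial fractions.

6/(w + 1)(w - 3) = α/(w + 1) + β/(w - 3). α = 6/(-1 - 3) = -3/2, β = 6/(3 + 1) = 3/2
Result: (-3/2)/(w + 1) + (3/2)/(w - 3)


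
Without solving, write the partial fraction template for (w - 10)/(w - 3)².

Repeated linear factor: A/(w - 3) + B/(w - 3)²


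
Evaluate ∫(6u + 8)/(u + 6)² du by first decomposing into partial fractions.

Decompose: A = 6, B = 6·(-6) + 8 = -28, so (6u + 8)/(u + 6)² = 6/(u + 6) - 28/(u + 6)². Integrate: ∫ A/(u + 6) du = 6 ln|(u + 6)|; ∫ B/(u + 6)² du = 28/(u + 6). Sum: 6 ln|(u + 6)| + 28/(u + 6) + C


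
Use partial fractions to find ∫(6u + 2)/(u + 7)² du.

Decompose: P = 6, Q = 6·(-7) + 2 = -40, so (6u + 2)/(u + 7)² = 6/(u + 7) - 40/(u + 7)². Integrate: ∫ P/(u + 7) du = 6 ln|(u + 7)|; ∫ Q/(u + 7)² du = 40/(u + 7). Sum: 6 ln|(u + 7)| + 40/(u + 7) + C


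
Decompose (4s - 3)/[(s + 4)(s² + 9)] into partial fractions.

At s=-4: A = (4·(-4) - 3)/((-4)² + 9) = -19/25. B = -A = 19/25, C = 4 - (-4)·A = 24/25
Result: (-19/25)/(s + 4) + ((19/25)s + 24/25)/(s² + 9)


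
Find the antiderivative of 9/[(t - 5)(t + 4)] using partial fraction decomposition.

Decompose: 9/[(t - 5)(t + 4)] = 1/(t - 5) - 1/(t + 4). Integrate each term: ln|(t - 5)| - ln|(t + 4)| + C


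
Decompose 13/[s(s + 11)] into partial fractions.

13/s(s + 11) = P/s + Q/(s + 11). P = 13/(0 + 11) = 13/11, Q = 13/(-11 - 0) = -13/11
Result: (13/11)/s - (13/11)/(s + 11)


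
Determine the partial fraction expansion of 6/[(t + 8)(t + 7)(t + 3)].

Using cover-up method: α = 6/5, β = -3/2, γ = 3/10
Result: (6/5)/(t + 8) - (3/2)/(t + 7) + (3/10)/(t + 3)


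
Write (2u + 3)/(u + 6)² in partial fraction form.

(2u + 3) = α(u + 6) + β. At u = -6: β = 2·(-6) + 3 = -9. Coeff of u: α = 2
Result: 2/(u + 6) - 9/(u + 6)²


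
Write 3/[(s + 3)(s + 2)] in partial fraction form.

3/(s + 3)(s + 2) = A/(s + 3) + B/(s + 2). A = 3/(-3 + 2) = -3, B = 3/(-2 + 3) = 3
Result: -3/(s + 3) + 3/(s + 2)


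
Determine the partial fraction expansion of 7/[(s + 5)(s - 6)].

7/(s + 5)(s - 6) = A/(s + 5) + B/(s - 6). A = 7/(-5 - 6) = -7/11, B = 7/(6 + 5) = 7/11
Result: (-7/11)/(s + 5) + (7/11)/(s - 6)


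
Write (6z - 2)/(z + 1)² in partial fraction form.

(6z - 2) = P(z + 1) + Q. At z = -1: Q = 6·(-1) - 2 = -8. Coeff of z: P = 6
Result: 6/(z + 1) - 8/(z + 1)²


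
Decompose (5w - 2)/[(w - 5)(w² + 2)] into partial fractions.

At w=5: P = (5·5 - 2)/(5² + 2) = 23/27. Q = -P = -23/27, R = 5 - 5·P = 20/27
Result: (23/27)/(w - 5) - ((23/27)w - 20/27)/(w² + 2)


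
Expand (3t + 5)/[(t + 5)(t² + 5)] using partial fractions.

At t=-5: α = (3·(-5) + 5)/((-5)² + 5) = -1/3. β = -α = 1/3, γ = 3 - (-5)·α = 4/3
Result: (-1/3)/(t + 5) + ((1/3)t + 4/3)/(t² + 5)


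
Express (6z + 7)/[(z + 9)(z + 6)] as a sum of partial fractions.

At z=-9: α = (6·(-9) + 7)/(-9 + 6) = 47/3. At z=-6: β = (6·(-6) + 7)/(-6 + 9) = -29/3
Result: (47/3)/(z + 9) - (29/3)/(z + 6)


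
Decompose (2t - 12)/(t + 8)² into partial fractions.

(2t - 12) = α(t + 8) + β. At t = -8: β = 2·(-8) - 12 = -28. Coeff of t: α = 2
Result: 2/(t + 8) - 28/(t + 8)²


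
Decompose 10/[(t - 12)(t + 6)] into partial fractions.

10/(t - 12)(t + 6) = α/(t - 12) + β/(t + 6). α = 10/(12 + 6) = 5/9, β = 10/(-6 - 12) = -5/9
Result: (5/9)/(t - 12) - (5/9)/(t + 6)


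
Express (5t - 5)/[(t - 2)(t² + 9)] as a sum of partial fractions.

At t=2: P = (5·2 - 5)/(2² + 9) = 5/13. Q = -P = -5/13, R = 5 - 2·P = 55/13
Result: (5/13)/(t - 2) - ((5/13)t - 55/13)/(t² + 9)


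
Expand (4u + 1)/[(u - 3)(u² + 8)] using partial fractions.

At u=3: P = (4·3 + 1)/(3² + 8) = 13/17. Q = -P = -13/17, R = 4 - 3·P = 29/17
Result: (13/17)/(u - 3) - ((13/17)u - 29/17)/(u² + 8)


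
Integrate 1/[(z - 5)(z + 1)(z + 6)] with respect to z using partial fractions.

Cover-up: A = 1/66, B = -1/30, C = 1/55. Decomposition: (1/66)/(z - 5) - (1/30)/(z + 1) + (1/55)/(z + 6). Integrate each term: (1/66) ln|(z - 5)| - (1/30) ln|(z + 1)| + (1/55) ln|(z + 6)| + C


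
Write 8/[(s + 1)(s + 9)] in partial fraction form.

8/(s + 1)(s + 9) = A/(s + 1) + B/(s + 9). A = 8/(-1 + 9) = 1, B = 8/(-9 + 1) = -1
Result: 1/(s + 1) - 1/(s + 9)


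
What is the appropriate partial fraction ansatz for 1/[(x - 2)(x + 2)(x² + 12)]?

Two linear + quadratic: P/(x - 2) + Q/(x + 2) + (Rx + S)/(x² + 12)


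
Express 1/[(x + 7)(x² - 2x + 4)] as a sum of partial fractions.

Cover-up at x = -7: A = 1/((-7)² - 2·(-7) + 4) = 1/67. Then B = -A = -1/67, C = -A·(-2 - 7) = 9/67
Result: (1/67)/(x + 7) - ((1/67)x - 9/67)/(x² - 2x + 4)


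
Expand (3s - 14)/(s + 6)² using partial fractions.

(3s - 14) = P(s + 6) + Q. At s = -6: Q = 3·(-6) - 14 = -32. Coeff of s: P = 3
Result: 3/(s + 6) - 32/(s + 6)²


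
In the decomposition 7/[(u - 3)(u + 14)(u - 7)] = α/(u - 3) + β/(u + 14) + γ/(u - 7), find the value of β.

Cover-up at u = -14: β = 7/[(-14 - 3)(-14 - 7)] = 7/[(-17)(-21)] = 7/357 = 1/51


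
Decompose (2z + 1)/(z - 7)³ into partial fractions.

(2z + 1) = α(z - 7)² + β(z - 7) + γ. At z = 7: γ = 2·7 + 1 = 15. Coefficients: α = 0, β = 2
Result: 2/(z - 7)² + 15/(z - 7)³


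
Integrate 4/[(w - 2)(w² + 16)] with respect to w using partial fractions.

Cover-up at w=2: A = 4/(2²+16) = 1/5. Coeff matching: B = -1/5, C = -2/5. Decomposition: (1/5)/(w - 2) - ((1/5)w + 2/5)/(w² + 16). Integrate: linear → ln, quadratic → (1/2)ln + arctan: (1/5) ln|(w - 2)| - (1/10) ln(w² + 16) - (1/10) arctan(w/4) + C


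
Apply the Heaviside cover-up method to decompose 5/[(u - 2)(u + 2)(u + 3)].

Cover (u - 2), u=2: A = 5/[(2 + 2)(2 + 3)] = 1/4. Cover (u + 2), u=-2: B = 5/[(-2 - 2)(-2 + 3)] = -5/4. Cover (u + 3), u=-3: C = 5/[(-3 - 2)(-3 + 2)] = 1.
Result: (1/4)/(u - 2) - (5/4)/(u + 2) + 1/(u + 3)


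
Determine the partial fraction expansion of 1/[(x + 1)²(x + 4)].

Cover-up at x=-4: R = 1/(-4 + 1)² = 1/9. Cover-up at x=-1: Q = 1/(-1 + 4) = 1/3. Comparing x² coeff: P = -R = -1/9
Result: (-1/9)/(x + 1) + (1/3)/(x + 1)² + (1/9)/(x + 4)


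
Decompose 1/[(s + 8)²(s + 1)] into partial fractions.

Cover-up at s=-1: C = 1/(-1 + 8)² = 1/49. Cover-up at s=-8: B = 1/(-8 + 1) = -1/7. Comparing s² coeff: A = -C = -1/49
Result: (-1/49)/(s + 8) - (1/7)/(s + 8)² + (1/49)/(s + 1)


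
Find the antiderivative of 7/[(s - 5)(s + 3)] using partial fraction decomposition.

Decompose: 7/[(s - 5)(s + 3)] = (7/8)/(s - 5) - (7/8)/(s + 3). Integrate each term: (7/8) ln|(s - 5)| - (7/8) ln|(s + 3)| + C


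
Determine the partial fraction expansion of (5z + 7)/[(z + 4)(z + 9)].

At z=-4: P = (5·(-4) + 7)/(-4 + 9) = -13/5. At z=-9: Q = (5·(-9) + 7)/(-9 + 4) = 38/5
Result: (-13/5)/(z + 4) + (38/5)/(z + 9)


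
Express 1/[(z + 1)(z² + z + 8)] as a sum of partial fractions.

Cover-up at z = -1: α = 1/((-1)² + 1·(-1) + 8) = 1/8. Then β = -α = -1/8, γ = -α·(1 - 1) = 0
Result: (1/8)/(z + 1) - ((1/8)z)/(z² + z + 8)


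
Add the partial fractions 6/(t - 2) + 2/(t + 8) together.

Common denominator (t - 2)(t + 8). Numerator: 6(t + 8) + 2(t - 2) = (6t + 48) + (2t - 4) = 8t + 44
Result: (8t + 44)/[(t - 2)(t + 8)]


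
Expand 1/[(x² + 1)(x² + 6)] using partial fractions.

Coefficient matching gives A = C = 0, B = 1/(6-1) = 1/5, D = -B = -1/5
Result: (1/5)/(x² + 1) - (1/5)/(x² + 6)


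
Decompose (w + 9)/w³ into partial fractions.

(w + 9) = αw² + βw + γ. At w = 0: γ = 1·0 + 9 = 9. Coefficients: α = 0, β = 1
Result: 1/w² + 9/w³


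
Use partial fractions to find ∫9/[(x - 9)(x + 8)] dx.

Decompose: 9/[(x - 9)(x + 8)] = (9/17)/(x - 9) - (9/17)/(x + 8). Integrate each term: (9/17) ln|(x - 9)| - (9/17) ln|(x + 8)| + C


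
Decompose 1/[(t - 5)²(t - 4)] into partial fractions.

Cover-up at t=4: C = 1/(4 - 5)² = 1. Cover-up at t=5: B = 1/(5 - 4) = 1. Comparing t² coeff: A = -C = -1
Result: -1/(t - 5) + 1/(t - 5)² + 1/(t - 4)


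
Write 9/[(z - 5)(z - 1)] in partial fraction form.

9/(z - 5)(z - 1) = A/(z - 5) + B/(z - 1). A = 9/(5 - 1) = 9/4, B = 9/(1 - 5) = -9/4
Result: (9/4)/(z - 5) - (9/4)/(z - 1)


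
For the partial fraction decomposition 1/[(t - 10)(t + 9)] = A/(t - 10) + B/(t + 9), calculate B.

Cover-up at t = -9: B = 1/(-9 - 10) = -1/19


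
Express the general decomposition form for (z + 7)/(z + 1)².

Repeated linear factor: P/(z + 1) + Q/(z + 1)²


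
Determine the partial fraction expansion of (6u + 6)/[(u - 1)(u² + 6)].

At u=1: P = (6·1 + 6)/(1² + 6) = 12/7. Q = -P = -12/7, R = 6 - 1·P = 30/7
Result: (12/7)/(u - 1) - ((12/7)u - 30/7)/(u² + 6)


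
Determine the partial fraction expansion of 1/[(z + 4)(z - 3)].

1/(z + 4)(z - 3) = A/(z + 4) + B/(z - 3). A = 1/(-4 - 3) = -1/7, B = 1/(3 + 4) = 1/7
Result: (-1/7)/(z + 4) + (1/7)/(z - 3)


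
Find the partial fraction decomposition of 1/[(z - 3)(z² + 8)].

Cover-up at z = 3: P = 1/(3² + 8) = 1/17. Then Q = -P = -1/17, R = -P·(0 + 3) = -3/17
Result: (1/17)/(z - 3) - ((1/17)z + 3/17)/(z² + 8)


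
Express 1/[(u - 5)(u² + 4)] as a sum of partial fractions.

Cover-up at u = 5: P = 1/(5² + 4) = 1/29. Then Q = -P = -1/29, R = -P·(0 + 5) = -5/29
Result: (1/29)/(u - 5) - ((1/29)u + 5/29)/(u² + 4)


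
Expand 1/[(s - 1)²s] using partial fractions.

Cover-up at s=0: γ = 1/(0 - 1)² = 1. Cover-up at s=1: β = 1/(1 - 0) = 1. Comparing s² coeff: α = -γ = -1
Result: -1/(s - 1) + 1/(s - 1)² + 1/s


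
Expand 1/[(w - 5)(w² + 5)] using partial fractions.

Cover-up at w = 5: α = 1/(5² + 5) = 1/30. Then β = -α = -1/30, γ = -α·(0 + 5) = -1/6
Result: (1/30)/(w - 5) - ((1/30)w + 1/6)/(w² + 5)


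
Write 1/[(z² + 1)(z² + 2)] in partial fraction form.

Coefficient matching gives A = C = 0, B = 1/(2-1) = 1, D = -B = -1
Result: 1/(z² + 1) - 1/(z² + 2)


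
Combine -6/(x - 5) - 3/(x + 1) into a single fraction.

Common denominator (x - 5)(x + 1). Numerator: -6(x + 1) - 3(x - 5) = (-6x - 6) - (3x - 15) = -9x + 9
Result: (-9x + 9)/[(x - 5)(x + 1)]


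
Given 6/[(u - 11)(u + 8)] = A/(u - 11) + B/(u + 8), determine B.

Cover-up at u = -8: B = 6/(-8 - 11) = -6/19


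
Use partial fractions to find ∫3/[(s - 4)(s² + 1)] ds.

Cover-up at s=4: α = 3/(4²+1) = 3/17. Coeff matching: β = -3/17, γ = -12/17. Decomposition: (3/17)/(s - 4) - ((3/17)s + 12/17)/(s² + 1). Integrate: linear → ln, quadratic → (1/2)ln + arctan: (3/17) ln|(s - 4)| - (3/34) ln(s² + 1) - (12/17) arctan(s) + C


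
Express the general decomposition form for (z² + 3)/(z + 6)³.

Repeated linear factor (power 3): P/(z + 6) + Q/(z + 6)² + R/(z + 6)³


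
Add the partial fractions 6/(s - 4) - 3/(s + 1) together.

Common denominator (s - 4)(s + 1). Numerator: 6(s + 1) - 3(s - 4) = (6s + 6) - (3s - 12) = 3s + 18
Result: (3s + 18)/[(s - 4)(s + 1)]


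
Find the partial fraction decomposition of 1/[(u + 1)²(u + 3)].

Cover-up at u=-3: γ = 1/(-3 + 1)² = 1/4. Cover-up at u=-1: β = 1/(-1 + 3) = 1/2. Comparing u² coeff: α = -γ = -1/4
Result: (-1/4)/(u + 1) + (1/2)/(u + 1)² + (1/4)/(u + 3)


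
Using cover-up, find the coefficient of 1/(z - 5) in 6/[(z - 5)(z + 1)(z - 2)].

Cover (z - 5), set z=5: 6/[(5 + 1)(5 - 2)] = 1/3


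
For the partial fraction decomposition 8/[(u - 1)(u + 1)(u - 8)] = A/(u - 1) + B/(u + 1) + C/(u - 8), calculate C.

Cover-up at u = 8: C = 8/[(8 - 1)(8 + 1)] = 8/[(7)(9)] = 8/63


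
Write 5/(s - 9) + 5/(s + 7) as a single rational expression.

Common denominator (s - 9)(s + 7). Numerator: 5(s + 7) + 5(s - 9) = (5s + 35) + (5s - 45) = 10s - 10
Result: (10s - 10)/[(s - 9)(s + 7)]


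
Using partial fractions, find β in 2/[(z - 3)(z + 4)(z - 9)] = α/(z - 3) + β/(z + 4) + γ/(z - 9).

Cover-up at z = -4: β = 2/[(-4 - 3)(-4 - 9)] = 2/[(-7)(-13)] = 2/91


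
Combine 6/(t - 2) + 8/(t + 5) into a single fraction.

Common denominator (t - 2)(t + 5). Numerator: 6(t + 5) + 8(t - 2) = (6t + 30) + (8t - 16) = 14t + 14
Result: (14t + 14)/[(t - 2)(t + 5)]


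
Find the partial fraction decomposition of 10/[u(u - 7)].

10/u(u - 7) = α/u + β/(u - 7). α = 10/(0 - 7) = -10/7, β = 10/(7 - 0) = 10/7
Result: (-10/7)/u + (10/7)/(u - 7)


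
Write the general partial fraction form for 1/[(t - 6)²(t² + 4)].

Repeated linear + quadratic: P/(t - 6) + Q/(t - 6)² + (Rt + S)/(t² + 4)


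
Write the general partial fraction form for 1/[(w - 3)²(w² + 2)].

Repeated linear + quadratic: A/(w - 3) + B/(w - 3)² + (Cw + D)/(w² + 2)


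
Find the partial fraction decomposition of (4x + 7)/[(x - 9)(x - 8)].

At x=9: A = (4·9 + 7)/(9 - 8) = 43. At x=8: B = (4·8 + 7)/(8 - 9) = -39
Result: 43/(x - 9) - 39/(x - 8)


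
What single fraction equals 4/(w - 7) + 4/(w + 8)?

Common denominator (w - 7)(w + 8). Numerator: 4(w + 8) + 4(w - 7) = (4w + 32) + (4w - 28) = 8w + 4
Result: (8w + 4)/[(w - 7)(w + 8)]


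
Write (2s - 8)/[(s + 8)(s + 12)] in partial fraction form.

At s=-8: α = (2·(-8) - 8)/(-8 + 12) = -6. At s=-12: β = (2·(-12) - 8)/(-12 + 8) = 8
Result: -6/(s + 8) + 8/(s + 12)


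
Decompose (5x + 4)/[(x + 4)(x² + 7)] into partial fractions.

At x=-4: A = (5·(-4) + 4)/((-4)² + 7) = -16/23. B = -A = 16/23, C = 5 - (-4)·A = 51/23
Result: (-16/23)/(x + 4) + ((16/23)x + 51/23)/(x² + 7)


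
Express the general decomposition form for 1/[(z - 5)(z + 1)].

Distinct linear factors: α/(z - 5) + β/(z + 1)


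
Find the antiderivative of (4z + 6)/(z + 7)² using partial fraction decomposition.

Decompose: α = 4, β = 4·(-7) + 6 = -22, so (4z + 6)/(z + 7)² = 4/(z + 7) - 22/(z + 7)². Integrate: ∫ α/(z + 7) dz = 4 ln|(z + 7)|; ∫ β/(z + 7)² dz = 22/(z + 7). Sum: 4 ln|(z + 7)| + 22/(z + 7) + C


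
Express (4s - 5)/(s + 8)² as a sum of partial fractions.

(4s - 5) = A(s + 8) + B. At s = -8: B = 4·(-8) - 5 = -37. Coeff of s: A = 4
Result: 4/(s + 8) - 37/(s + 8)²


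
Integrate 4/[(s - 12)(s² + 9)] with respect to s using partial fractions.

Cover-up at s=12: α = 4/(12²+9) = 4/153. Coeff matching: β = -4/153, γ = -16/51. Decomposition: (4/153)/(s - 12) - ((4/153)s + 16/51)/(s² + 9). Integrate: linear → ln, quadratic → (1/2)ln + arctan: (4/153) ln|(s - 12)| - (2/153) ln(s² + 9) - (16/153) arctan(s/3) + C


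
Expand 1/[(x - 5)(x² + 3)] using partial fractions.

Cover-up at x = 5: α = 1/(5² + 3) = 1/28. Then β = -α = -1/28, γ = -α·(0 + 5) = -5/28
Result: (1/28)/(x - 5) - ((1/28)x + 5/28)/(x² + 3)


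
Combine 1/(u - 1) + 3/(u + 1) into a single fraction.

Common denominator (u - 1)(u + 1). Numerator: 1(u + 1) + 3(u - 1) = (u + 1) + (3u - 3) = 4u - 2
Result: (4u - 2)/[(u - 1)(u + 1)]


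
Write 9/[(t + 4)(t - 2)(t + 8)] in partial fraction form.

Using cover-up method: α = -3/8, β = 3/20, γ = 9/40
Result: (-3/8)/(t + 4) + (3/20)/(t - 2) + (9/40)/(t + 8)


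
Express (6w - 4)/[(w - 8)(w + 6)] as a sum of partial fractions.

At w=8: P = (6·8 - 4)/(8 + 6) = 22/7. At w=-6: Q = (6·(-6) - 4)/(-6 - 8) = 20/7
Result: (22/7)/(w - 8) + (20/7)/(w + 6)


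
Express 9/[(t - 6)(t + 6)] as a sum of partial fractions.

9/(t - 6)(t + 6) = A/(t - 6) + B/(t + 6). A = 9/(6 + 6) = 3/4, B = 9/(-6 - 6) = -3/4
Result: (3/4)/(t - 6) - (3/4)/(t + 6)


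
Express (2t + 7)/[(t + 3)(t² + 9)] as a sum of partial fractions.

At t=-3: A = (2·(-3) + 7)/((-3)² + 9) = 1/18. B = -A = -1/18, C = 2 - (-3)·A = 13/6
Result: (1/18)/(t + 3) - ((1/18)t - 13/6)/(t² + 9)


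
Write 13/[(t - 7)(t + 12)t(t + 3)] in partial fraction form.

Using Heaviside cover-up: (13/1330)/(t - 7) - (13/2052)/(t + 12) - (13/252)/t + (13/270)/(t + 3)


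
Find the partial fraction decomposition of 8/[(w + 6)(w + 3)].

8/(w + 6)(w + 3) = α/(w + 6) + β/(w + 3). α = 8/(-6 + 3) = -8/3, β = 8/(-3 + 6) = 8/3
Result: (-8/3)/(w + 6) + (8/3)/(w + 3)


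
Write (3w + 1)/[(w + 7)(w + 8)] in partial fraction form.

At w=-7: P = (3·(-7) + 1)/(-7 + 8) = -20. At w=-8: Q = (3·(-8) + 1)/(-8 + 7) = 23
Result: -20/(w + 7) + 23/(w + 8)


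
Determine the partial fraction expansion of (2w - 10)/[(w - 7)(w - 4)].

At w=7: A = (2·7 - 10)/(7 - 4) = 4/3. At w=4: B = (2·4 - 10)/(4 - 7) = 2/3
Result: (4/3)/(w - 7) + (2/3)/(w - 4)


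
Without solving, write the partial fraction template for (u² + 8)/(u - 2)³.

Repeated linear factor (power 3): P/(u - 2) + Q/(u - 2)² + R/(u - 2)³


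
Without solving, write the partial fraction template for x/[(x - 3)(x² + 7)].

Linear + irreducible quadratic: P/(x - 3) + (Qx + R)/(x² + 7)


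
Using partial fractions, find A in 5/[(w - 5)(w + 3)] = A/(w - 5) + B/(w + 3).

Cover-up at w = 5: A = 5/(5 + 3) = 5/8


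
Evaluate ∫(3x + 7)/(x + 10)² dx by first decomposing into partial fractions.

Decompose: α = 3, β = 3·(-10) + 7 = -23, so (3x + 7)/(x + 10)² = 3/(x + 10) - 23/(x + 10)². Integrate: ∫ α/(x + 10) dx = 3 ln|(x + 10)|; ∫ β/(x + 10)² dx = 23/(x + 10). Sum: 3 ln|(x + 10)| + 23/(x + 10) + C


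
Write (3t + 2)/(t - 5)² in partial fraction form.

(3t + 2) = α(t - 5) + β. At t = 5: β = 3·5 + 2 = 17. Coeff of t: α = 3
Result: 3/(t - 5) + 17/(t - 5)²


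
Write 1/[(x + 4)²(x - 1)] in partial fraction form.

Cover-up at x=1: γ = 1/(1 + 4)² = 1/25. Cover-up at x=-4: β = 1/(-4 - 1) = -1/5. Comparing x² coeff: α = -γ = -1/25
Result: (-1/25)/(x + 4) - (1/5)/(x + 4)² + (1/25)/(x - 1)


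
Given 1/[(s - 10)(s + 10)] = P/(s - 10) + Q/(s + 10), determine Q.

Cover-up at s = -10: Q = 1/(-10 - 10) = -1/20


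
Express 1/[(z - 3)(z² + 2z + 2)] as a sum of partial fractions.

Cover-up at z = 3: A = 1/(3² + 2·3 + 2) = 1/17. Then B = -A = -1/17, C = -A·(2 + 3) = -5/17
Result: (1/17)/(z - 3) - ((1/17)z + 5/17)/(z² + 2z + 2)


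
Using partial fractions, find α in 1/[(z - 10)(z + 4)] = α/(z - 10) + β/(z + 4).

Cover-up at z = 10: α = 1/(10 + 4) = 1/14


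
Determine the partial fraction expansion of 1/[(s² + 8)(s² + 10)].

Coefficient matching gives P = R = 0, Q = 1/(10-8) = 1/2, S = -Q = -1/2
Result: (1/2)/(s² + 8) - (1/2)/(s² + 10)


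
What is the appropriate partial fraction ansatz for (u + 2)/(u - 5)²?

Repeated linear factor: A/(u - 5) + B/(u - 5)²


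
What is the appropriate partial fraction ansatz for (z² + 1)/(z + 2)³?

Repeated linear factor (power 3): A/(z + 2) + B/(z + 2)² + C/(z + 2)³


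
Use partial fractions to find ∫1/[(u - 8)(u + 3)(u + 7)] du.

Cover-up: α = 1/165, β = -1/44, γ = 1/60. Decomposition: (1/165)/(u - 8) - (1/44)/(u + 3) + (1/60)/(u + 7). Integrate each term: (1/165) ln|(u - 8)| - (1/44) ln|(u + 3)| + (1/60) ln|(u + 7)| + C


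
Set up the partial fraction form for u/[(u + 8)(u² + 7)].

Linear + irreducible quadratic: α/(u + 8) + (βu + γ)/(u² + 7)


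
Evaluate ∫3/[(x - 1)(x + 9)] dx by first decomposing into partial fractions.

Decompose: 3/[(x - 1)(x + 9)] = (3/10)/(x - 1) - (3/10)/(x + 9). Integrate each term: (3/10) ln|(x - 1)| - (3/10) ln|(x + 9)| + C


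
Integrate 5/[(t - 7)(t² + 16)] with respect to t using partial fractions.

Cover-up at t=7: P = 5/(7²+16) = 1/13. Coeff matching: Q = -1/13, R = -7/13. Decomposition: (1/13)/(t - 7) - ((1/13)t + 7/13)/(t² + 16). Integrate: linear → ln, quadratic → (1/2)ln + arctan: (1/13) ln|(t - 7)| - (1/26) ln(t² + 16) - (7/52) arctan(t/4) + C


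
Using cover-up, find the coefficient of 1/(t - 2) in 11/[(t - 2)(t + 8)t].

Cover (t - 2), set t=2: 11/[(2 + 8)(2 - 0)] = 11/20


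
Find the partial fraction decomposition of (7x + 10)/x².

(7x + 10) = αx + β. At x = 0: β = 7·0 + 10 = 10. Coeff of x: α = 7
Result: 7/x + 10/x²


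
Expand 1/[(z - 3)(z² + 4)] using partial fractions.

Cover-up at z = 3: P = 1/(3² + 4) = 1/13. Then Q = -P = -1/13, R = -P·(0 + 3) = -3/13
Result: (1/13)/(z - 3) - ((1/13)z + 3/13)/(z² + 4)


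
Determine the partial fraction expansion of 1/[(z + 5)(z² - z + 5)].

Cover-up at z = -5: A = 1/((-5)² - 1·(-5) + 5) = 1/35. Then B = -A = -1/35, C = -A·(-1 - 5) = 6/35
Result: (1/35)/(z + 5) - ((1/35)z - 6/35)/(z² - z + 5)


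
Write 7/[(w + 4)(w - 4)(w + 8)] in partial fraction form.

Using cover-up method: α = -7/32, β = 7/96, γ = 7/48
Result: (-7/32)/(w + 4) + (7/96)/(w - 4) + (7/48)/(w + 8)


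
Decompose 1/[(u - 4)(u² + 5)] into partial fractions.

Cover-up at u = 4: A = 1/(4² + 5) = 1/21. Then B = -A = -1/21, C = -A·(0 + 4) = -4/21
Result: (1/21)/(u - 4) - ((1/21)u + 4/21)/(u² + 5)


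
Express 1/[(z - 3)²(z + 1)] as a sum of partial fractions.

Cover-up at z=-1: C = 1/(-1 - 3)² = 1/16. Cover-up at z=3: B = 1/(3 + 1) = 1/4. Comparing z² coeff: A = -C = -1/16
Result: (-1/16)/(z - 3) + (1/4)/(z - 3)² + (1/16)/(z + 1)


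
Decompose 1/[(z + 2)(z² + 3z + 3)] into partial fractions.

Cover-up at z = -2: P = 1/((-2)² + 3·(-2) + 3) = 1. Then Q = -P = -1, R = -P·(3 - 2) = -1
Result: 1/(z + 2) - (z + 1)/(z² + 3z + 3)


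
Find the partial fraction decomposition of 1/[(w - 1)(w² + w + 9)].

Cover-up at w = 1: P = 1/(1² + 1·1 + 9) = 1/11. Then Q = -P = -1/11, R = -P·(1 + 1) = -2/11
Result: (1/11)/(w - 1) - ((1/11)w + 2/11)/(w² + w + 9)


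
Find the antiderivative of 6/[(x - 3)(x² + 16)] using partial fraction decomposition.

Cover-up at x=3: P = 6/(3²+16) = 6/25. Coeff matching: Q = -6/25, R = -18/25. Decomposition: (6/25)/(x - 3) - ((6/25)x + 18/25)/(x² + 16). Integrate: linear → ln, quadratic → (1/2)ln + arctan: (6/25) ln|(x - 3)| - (3/25) ln(x² + 16) - (9/50) arctan(x/4) + C


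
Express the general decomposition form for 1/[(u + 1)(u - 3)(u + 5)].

Three distinct linear factors: α/(u + 1) + β/(u - 3) + γ/(u + 5)


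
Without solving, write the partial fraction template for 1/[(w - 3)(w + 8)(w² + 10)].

Two linear + quadratic: A/(w - 3) + B/(w + 8) + (Cw + D)/(w² + 10)


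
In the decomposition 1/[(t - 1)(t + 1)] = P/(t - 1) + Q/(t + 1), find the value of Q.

Cover-up at t = -1: Q = 1/(-1 - 1) = -1/2


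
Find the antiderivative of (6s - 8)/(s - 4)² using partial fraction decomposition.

Decompose: P = 6, Q = 6·4 - 8 = 16, so (6s - 8)/(s - 4)² = 6/(s - 4) + 16/(s - 4)². Integrate: ∫ P/(s - 4) ds = 6 ln|(s - 4)|; ∫ Q/(s - 4)² ds = -16/(s - 4). Sum: 6 ln|(s - 4)| - 16/(s - 4) + C


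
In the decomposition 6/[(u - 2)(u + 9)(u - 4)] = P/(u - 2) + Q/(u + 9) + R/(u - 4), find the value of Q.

Cover-up at u = -9: Q = 6/[(-9 - 2)(-9 - 4)] = 6/[(-11)(-13)] = 6/143


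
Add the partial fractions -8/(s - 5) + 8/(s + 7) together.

Common denominator (s - 5)(s + 7). Numerator: -8(s + 7) + 8(s - 5) = (-8s - 56) + (8s - 40) = -96
Result: (-96)/[(s - 5)(s + 7)]


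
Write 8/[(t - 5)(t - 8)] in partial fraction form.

8/(t - 5)(t - 8) = α/(t - 5) + β/(t - 8). α = 8/(5 - 8) = -8/3, β = 8/(8 - 5) = 8/3
Result: (-8/3)/(t - 5) + (8/3)/(t - 8)


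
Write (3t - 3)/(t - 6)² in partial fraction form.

(3t - 3) = α(t - 6) + β. At t = 6: β = 3·6 - 3 = 15. Coeff of t: α = 3
Result: 3/(t - 6) + 15/(t - 6)²


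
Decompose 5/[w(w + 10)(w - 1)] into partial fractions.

Using cover-up method: A = -1/2, B = 1/22, C = 5/11
Result: (-1/2)/w + (1/22)/(w + 10) + (5/11)/(w - 1)


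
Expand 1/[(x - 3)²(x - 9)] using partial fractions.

Cover-up at x=9: R = 1/(9 - 3)² = 1/36. Cover-up at x=3: Q = 1/(3 - 9) = -1/6. Comparing x² coeff: P = -R = -1/36
Result: (-1/36)/(x - 3) - (1/6)/(x - 3)² + (1/36)/(x - 9)


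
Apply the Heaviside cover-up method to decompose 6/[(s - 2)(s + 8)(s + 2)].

Cover (s - 2), s=2: α = 6/[(2 + 8)(2 + 2)] = 3/20. Cover (s + 8), s=-8: β = 6/[(-8 - 2)(-8 + 2)] = 1/10. Cover (s + 2), s=-2: γ = 6/[(-2 - 2)(-2 + 8)] = -1/4.
Result: (3/20)/(s - 2) + (1/10)/(s + 8) - (1/4)/(s + 2)


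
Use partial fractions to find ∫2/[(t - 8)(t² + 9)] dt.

Cover-up at t=8: P = 2/(8²+9) = 2/73. Coeff matching: Q = -2/73, R = -16/73. Decomposition: (2/73)/(t - 8) - ((2/73)t + 16/73)/(t² + 9). Integrate: linear → ln, quadratic → (1/2)ln + arctan: (2/73) ln|(t - 8)| - (1/73) ln(t² + 9) - (16/219) arctan(t/3) + C


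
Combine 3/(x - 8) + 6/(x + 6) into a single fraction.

Common denominator (x - 8)(x + 6). Numerator: 3(x + 6) + 6(x - 8) = (3x + 18) + (6x - 48) = 9x - 30
Result: (9x - 30)/[(x - 8)(x + 6)]


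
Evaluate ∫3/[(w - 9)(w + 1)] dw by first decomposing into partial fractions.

Decompose: 3/[(w - 9)(w + 1)] = (3/10)/(w - 9) - (3/10)/(w + 1). Integrate each term: (3/10) ln|(w - 9)| - (3/10) ln|(w + 1)| + C


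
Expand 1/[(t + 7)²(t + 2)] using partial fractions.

Cover-up at t=-2: γ = 1/(-2 + 7)² = 1/25. Cover-up at t=-7: β = 1/(-7 + 2) = -1/5. Comparing t² coeff: α = -γ = -1/25
Result: (-1/25)/(t + 7) - (1/5)/(t + 7)² + (1/25)/(t + 2)


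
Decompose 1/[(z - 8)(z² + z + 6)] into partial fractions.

Cover-up at z = 8: P = 1/(8² + 1·8 + 6) = 1/78. Then Q = -P = -1/78, R = -P·(1 + 8) = -3/26
Result: (1/78)/(z - 8) - ((1/78)z + 3/26)/(z² + z + 6)


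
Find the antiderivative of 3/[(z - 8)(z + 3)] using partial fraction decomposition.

Decompose: 3/[(z - 8)(z + 3)] = (3/11)/(z - 8) - (3/11)/(z + 3). Integrate each term: (3/11) ln|(z - 8)| - (3/11) ln|(z + 3)| + C


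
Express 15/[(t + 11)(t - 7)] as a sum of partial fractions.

15/(t + 11)(t - 7) = α/(t + 11) + β/(t - 7). α = 15/(-11 - 7) = -5/6, β = 15/(7 + 11) = 5/6
Result: (-5/6)/(t + 11) + (5/6)/(t - 7)


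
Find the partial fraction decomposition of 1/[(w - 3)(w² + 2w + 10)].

Cover-up at w = 3: α = 1/(3² + 2·3 + 10) = 1/25. Then β = -α = -1/25, γ = -α·(2 + 3) = -1/5
Result: (1/25)/(w - 3) - ((1/25)w + 1/5)/(w² + 2w + 10)


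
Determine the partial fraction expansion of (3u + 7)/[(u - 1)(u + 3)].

At u=1: A = (3·1 + 7)/(1 + 3) = 5/2. At u=-3: B = (3·(-3) + 7)/(-3 - 1) = 1/2
Result: (5/2)/(u - 1) + (1/2)/(u + 3)


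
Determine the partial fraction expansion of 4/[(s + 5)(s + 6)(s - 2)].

Using cover-up method: P = -4/7, Q = 1/2, R = 1/14
Result: (-4/7)/(s + 5) + (1/2)/(s + 6) + (1/14)/(s - 2)


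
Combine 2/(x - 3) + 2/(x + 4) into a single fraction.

Common denominator (x - 3)(x + 4). Numerator: 2(x + 4) + 2(x - 3) = (2x + 8) + (2x - 6) = 4x + 2
Result: (4x + 2)/[(x - 3)(x + 4)]


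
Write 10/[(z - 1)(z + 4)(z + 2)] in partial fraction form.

Using cover-up method: A = 2/3, B = 1, C = -5/3
Result: (2/3)/(z - 1) + 1/(z + 4) - (5/3)/(z + 2)


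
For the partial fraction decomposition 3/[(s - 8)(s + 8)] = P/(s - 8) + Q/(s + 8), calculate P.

Cover-up at s = 8: P = 3/(8 + 8) = 3/16


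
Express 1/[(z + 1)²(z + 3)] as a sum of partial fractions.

Cover-up at z=-3: C = 1/(-3 + 1)² = 1/4. Cover-up at z=-1: B = 1/(-1 + 3) = 1/2. Comparing z² coeff: A = -C = -1/4
Result: (-1/4)/(z + 1) + (1/2)/(z + 1)² + (1/4)/(z + 3)


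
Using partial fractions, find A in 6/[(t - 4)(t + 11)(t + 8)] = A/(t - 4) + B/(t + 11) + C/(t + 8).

Cover-up at t = 4: A = 6/[(4 + 11)(4 + 8)] = 6/[(15)(12)] = 6/180 = 1/30


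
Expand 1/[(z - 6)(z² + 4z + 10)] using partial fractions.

Cover-up at z = 6: P = 1/(6² + 4·6 + 10) = 1/70. Then Q = -P = -1/70, R = -P·(4 + 6) = -1/7
Result: (1/70)/(z - 6) - ((1/70)z + 1/7)/(z² + 4z + 10)


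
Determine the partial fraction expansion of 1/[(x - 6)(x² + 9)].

Cover-up at x = 6: α = 1/(6² + 9) = 1/45. Then β = -α = -1/45, γ = -α·(0 + 6) = -2/15
Result: (1/45)/(x - 6) - ((1/45)x + 2/15)/(x² + 9)


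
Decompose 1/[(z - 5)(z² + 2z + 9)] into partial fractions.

Cover-up at z = 5: α = 1/(5² + 2·5 + 9) = 1/44. Then β = -α = -1/44, γ = -α·(2 + 5) = -7/44
Result: (1/44)/(z - 5) - ((1/44)z + 7/44)/(z² + 2z + 9)


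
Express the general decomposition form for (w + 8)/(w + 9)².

Repeated linear factor: P/(w + 9) + Q/(w + 9)²


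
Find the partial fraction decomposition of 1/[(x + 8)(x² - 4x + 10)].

Cover-up at x = -8: α = 1/((-8)² - 4·(-8) + 10) = 1/106. Then β = -α = -1/106, γ = -α·(-4 - 8) = 6/53
Result: (1/106)/(x + 8) - ((1/106)x - 6/53)/(x² - 4x + 10)


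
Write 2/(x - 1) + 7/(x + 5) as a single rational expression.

Common denominator (x - 1)(x + 5). Numerator: 2(x + 5) + 7(x - 1) = (2x + 10) + (7x - 7) = 9x + 3
Result: (9x + 3)/[(x - 1)(x + 5)]


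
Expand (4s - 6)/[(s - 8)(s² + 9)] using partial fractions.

At s=8: A = (4·8 - 6)/(8² + 9) = 26/73. B = -A = -26/73, C = 4 - 8·A = 84/73
Result: (26/73)/(s - 8) - ((26/73)s - 84/73)/(s² + 9)


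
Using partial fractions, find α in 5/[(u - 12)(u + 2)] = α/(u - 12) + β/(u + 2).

Cover-up at u = 12: α = 5/(12 + 2) = 5/14


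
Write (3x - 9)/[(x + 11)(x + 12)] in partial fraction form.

At x=-11: P = (3·(-11) - 9)/(-11 + 12) = -42. At x=-12: Q = (3·(-12) - 9)/(-12 + 11) = 45
Result: -42/(x + 11) + 45/(x + 12)


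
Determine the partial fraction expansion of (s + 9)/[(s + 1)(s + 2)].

At s=-1: P = (1·(-1) + 9)/(-1 + 2) = 8. At s=-2: Q = (1·(-2) + 9)/(-2 + 1) = -7
Result: 8/(s + 1) - 7/(s + 2)


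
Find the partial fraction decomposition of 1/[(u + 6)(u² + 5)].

Cover-up at u = -6: P = 1/((-6)² + 5) = 1/41. Then Q = -P = -1/41, R = -P·(0 - 6) = 6/41
Result: (1/41)/(u + 6) - ((1/41)u - 6/41)/(u² + 5)


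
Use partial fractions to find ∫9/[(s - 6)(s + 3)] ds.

Decompose: 9/[(s - 6)(s + 3)] = 1/(s - 6) - 1/(s + 3). Integrate each term: ln|(s - 6)| - ln|(s + 3)| + C


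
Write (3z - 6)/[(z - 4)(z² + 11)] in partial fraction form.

At z=4: P = (3·4 - 6)/(4² + 11) = 2/9. Q = -P = -2/9, R = 3 - 4·P = 19/9
Result: (2/9)/(z - 4) - ((2/9)z - 19/9)/(z² + 11)


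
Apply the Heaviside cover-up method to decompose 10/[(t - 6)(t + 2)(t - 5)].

Cover (t - 6), t=6: α = 10/[(6 + 2)(6 - 5)] = 5/4. Cover (t + 2), t=-2: β = 10/[(-2 - 6)(-2 - 5)] = 5/28. Cover (t - 5), t=5: γ = 10/[(5 - 6)(5 + 2)] = -10/7.
Result: (5/4)/(t - 6) + (5/28)/(t + 2) - (10/7)/(t - 5)


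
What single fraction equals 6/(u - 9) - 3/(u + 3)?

Common denominator (u - 9)(u + 3). Numerator: 6(u + 3) - 3(u - 9) = (6u + 18) - (3u - 27) = 3u + 45
Result: (3u + 45)/[(u - 9)(u + 3)]


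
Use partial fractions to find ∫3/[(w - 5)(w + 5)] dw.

Decompose: 3/[(w - 5)(w + 5)] = (3/10)/(w - 5) - (3/10)/(w + 5). Integrate each term: (3/10) ln|(w - 5)| - (3/10) ln|(w + 5)| + C


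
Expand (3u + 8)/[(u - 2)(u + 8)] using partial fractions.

At u=2: α = (3·2 + 8)/(2 + 8) = 7/5. At u=-8: β = (3·(-8) + 8)/(-8 - 2) = 8/5
Result: (7/5)/(u - 2) + (8/5)/(u + 8)


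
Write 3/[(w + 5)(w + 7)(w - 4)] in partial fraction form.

Using cover-up method: α = -1/6, β = 3/22, γ = 1/33
Result: (-1/6)/(w + 5) + (3/22)/(w + 7) + (1/33)/(w - 4)


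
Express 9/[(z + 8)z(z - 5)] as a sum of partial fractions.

Using cover-up method: α = 9/104, β = -9/40, γ = 9/65
Result: (9/104)/(z + 8) - (9/40)/z + (9/65)/(z - 5)


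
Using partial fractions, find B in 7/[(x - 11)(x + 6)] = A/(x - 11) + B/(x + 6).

Cover-up at x = -6: B = 7/(-6 - 11) = -7/17


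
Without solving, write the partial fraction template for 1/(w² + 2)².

Repeated quadratic factor: (αw + β)/(w² + 2) + (γw + δ)/(w² + 2)²


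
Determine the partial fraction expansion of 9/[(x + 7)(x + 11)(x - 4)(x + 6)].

Using Heaviside cover-up: (9/44)/(x + 7) - (3/100)/(x + 11) + (3/550)/(x - 4) - (9/50)/(x + 6)


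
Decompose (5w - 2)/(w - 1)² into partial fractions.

(5w - 2) = A(w - 1) + B. At w = 1: B = 5·1 - 2 = 3. Coeff of w: A = 5
Result: 5/(w - 1) + 3/(w - 1)²
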